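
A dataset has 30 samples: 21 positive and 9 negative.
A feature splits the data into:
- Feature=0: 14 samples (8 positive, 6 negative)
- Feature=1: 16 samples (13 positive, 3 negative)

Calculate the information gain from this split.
0.0502 bits

Information Gain = H(Y) - H(Y|Feature)

Before split:
P(positive) = 21/30 = 0.7000
H(Y) = 0.8813 bits

After split:
Feature=0: H = 0.9852 bits (weight = 14/30)
Feature=1: H = 0.6962 bits (weight = 16/30)
H(Y|Feature) = (14/30)×0.9852 + (16/30)×0.6962 = 0.8311 bits

Information Gain = 0.8813 - 0.8311 = 0.0502 bits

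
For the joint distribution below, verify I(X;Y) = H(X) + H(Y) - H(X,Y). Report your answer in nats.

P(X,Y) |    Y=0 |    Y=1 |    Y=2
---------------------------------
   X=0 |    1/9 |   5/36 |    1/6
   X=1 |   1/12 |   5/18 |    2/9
I(X;Y) = 0.0156 nats

Mutual information has multiple equivalent forms:
- I(X;Y) = H(X) - H(X|Y)
- I(X;Y) = H(Y) - H(Y|X)
- I(X;Y) = H(X) + H(Y) - H(X,Y)

Computing all quantities:
H(X) = 0.6792, H(Y) = 1.0505, H(X,Y) = 1.7141
H(X|Y) = 0.6636, H(Y|X) = 1.0349

Verification:
H(X) - H(X|Y) = 0.6792 - 0.6636 = 0.0156
H(Y) - H(Y|X) = 1.0505 - 1.0349 = 0.0156
H(X) + H(Y) - H(X,Y) = 0.6792 + 1.0505 - 1.7141 = 0.0156

All forms give I(X;Y) = 0.0156 nats. ✓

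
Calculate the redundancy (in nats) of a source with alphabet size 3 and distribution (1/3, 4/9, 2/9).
0.0378 nats

Redundancy measures how far a source is from maximum entropy:
R = H_max - H(X)

Maximum entropy for 3 symbols: H_max = log_e(3) = 1.0986 nats
Actual entropy: H(X) = 1.0609 nats
Redundancy: R = 1.0986 - 1.0609 = 0.0378 nats

This redundancy represents potential for compression: the source could be compressed by 0.0378 nats per symbol.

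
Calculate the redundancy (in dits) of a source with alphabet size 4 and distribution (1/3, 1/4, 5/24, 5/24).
0.0087 dits

Redundancy measures how far a source is from maximum entropy:
R = H_max - H(X)

Maximum entropy for 4 symbols: H_max = log_10(4) = 0.6021 dits
Actual entropy: H(X) = 0.5934 dits
Redundancy: R = 0.6021 - 0.5934 = 0.0087 dits

This redundancy represents potential for compression: the source could be compressed by 0.0087 dits per symbol.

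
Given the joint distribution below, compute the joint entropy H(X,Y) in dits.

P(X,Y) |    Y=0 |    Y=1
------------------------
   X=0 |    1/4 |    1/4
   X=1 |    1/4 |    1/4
0.6021 dits

Joint entropy is H(X,Y) = -Σ_{x,y} p(x,y) log p(x,y).

Summing over all non-zero entries:
H(X,Y) = -[1/4·log_10(1/4) + 1/4·log_10(1/4) + 1/4·log_10(1/4) + 1/4·log_10(1/4)]
H(X,Y) = 0.6021 dits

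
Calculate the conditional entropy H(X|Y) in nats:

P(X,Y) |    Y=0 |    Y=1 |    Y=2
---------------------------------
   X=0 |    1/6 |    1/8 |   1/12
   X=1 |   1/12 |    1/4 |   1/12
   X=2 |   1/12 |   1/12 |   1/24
1.0224 nats

Using the chain rule: H(X|Y) = H(X,Y) - H(Y)

First, compute H(X,Y) = 2.0729 nats

Marginal P(Y) = (1/3, 11/24, 5/24)
H(Y) = 1.0506 nats

H(X|Y) = H(X,Y) - H(Y) = 2.0729 - 1.0506 = 1.0224 nats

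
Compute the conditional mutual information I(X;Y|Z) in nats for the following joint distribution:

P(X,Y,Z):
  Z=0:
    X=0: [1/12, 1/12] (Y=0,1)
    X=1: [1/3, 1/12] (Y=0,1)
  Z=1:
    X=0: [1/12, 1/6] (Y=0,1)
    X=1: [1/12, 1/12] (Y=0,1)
0.0307 nats

Conditional mutual information: I(X;Y|Z) = H(X|Z) + H(Y|Z) - H(X,Y|Z)

H(Z) = 0.6792
H(X,Z) = 1.3086 → H(X|Z) = 0.6294
H(Y,Z) = 1.3086 → H(Y|Z) = 0.6294
H(X,Y,Z) = 1.9073 → H(X,Y|Z) = 1.2281

I(X;Y|Z) = 0.6294 + 0.6294 - 1.2281 = 0.0307 nats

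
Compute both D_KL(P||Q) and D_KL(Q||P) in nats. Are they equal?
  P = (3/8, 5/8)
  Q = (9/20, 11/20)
D_KL(P||Q) = 0.0115, D_KL(Q||P) = 0.0117

KL divergence is not symmetric: D_KL(P||Q) ≠ D_KL(Q||P) in general.

D_KL(P||Q) = 0.0115 nats
D_KL(Q||P) = 0.0117 nats

No, they are not equal!

This asymmetry is why KL divergence is not a true distance metric.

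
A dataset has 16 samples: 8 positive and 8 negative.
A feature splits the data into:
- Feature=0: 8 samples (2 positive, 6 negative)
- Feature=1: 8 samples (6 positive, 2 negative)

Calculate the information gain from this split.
0.1887 bits

Information Gain = H(Y) - H(Y|Feature)

Before split:
P(positive) = 8/16 = 0.5000
H(Y) = 1.0000 bits

After split:
Feature=0: H = 0.8113 bits (weight = 8/16)
Feature=1: H = 0.8113 bits (weight = 8/16)
H(Y|Feature) = (8/16)×0.8113 + (8/16)×0.8113 = 0.8113 bits

Information Gain = 1.0000 - 0.8113 = 0.1887 bits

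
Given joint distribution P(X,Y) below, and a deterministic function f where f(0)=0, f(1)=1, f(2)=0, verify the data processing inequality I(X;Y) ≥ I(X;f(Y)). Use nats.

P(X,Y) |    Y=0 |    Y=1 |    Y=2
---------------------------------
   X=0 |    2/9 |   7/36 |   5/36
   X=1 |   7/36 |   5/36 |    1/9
I(X;Y) = 0.0009, I(X;f(Y)) = 0.0008, inequality holds: 0.0009 ≥ 0.0008

Data Processing Inequality: For any Markov chain X → Y → Z, we have I(X;Y) ≥ I(X;Z).

Here Z = f(Y) is a deterministic function of Y, forming X → Y → Z.

Original I(X;Y) = 0.0009 nats

After applying f:
P(X,Z) where Z=f(Y):
- P(X,Z=0) = P(X,Y=0) + P(X,Y=2)
- P(X,Z=1) = P(X,Y=1)

I(X;Z) = I(X;f(Y)) = 0.0008 nats

Verification: 0.0009 ≥ 0.0008 ✓

Information cannot be created by processing; the function f can only lose information about X.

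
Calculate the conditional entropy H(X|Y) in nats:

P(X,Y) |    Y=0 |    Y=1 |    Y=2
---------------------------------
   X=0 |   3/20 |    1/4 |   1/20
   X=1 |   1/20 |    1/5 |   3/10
0.5651 nats

Using the chain rule: H(X|Y) = H(X,Y) - H(Y)

First, compute H(X,Y) = 1.6138 nats

Marginal P(Y) = (1/5, 9/20, 7/20)
H(Y) = 1.0487 nats

H(X|Y) = H(X,Y) - H(Y) = 1.6138 - 1.0487 = 0.5651 nats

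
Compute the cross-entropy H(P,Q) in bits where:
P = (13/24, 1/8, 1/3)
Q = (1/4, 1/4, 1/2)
1.6667 bits

Cross-entropy: H(P,Q) = -Σ p(x) log q(x)

Alternatively: H(P,Q) = H(P) + D_KL(P||Q)
H(P) = 1.3824 bits
D_KL(P||Q) = 0.2842 bits

H(P,Q) = 1.3824 + 0.2842 = 1.6667 bits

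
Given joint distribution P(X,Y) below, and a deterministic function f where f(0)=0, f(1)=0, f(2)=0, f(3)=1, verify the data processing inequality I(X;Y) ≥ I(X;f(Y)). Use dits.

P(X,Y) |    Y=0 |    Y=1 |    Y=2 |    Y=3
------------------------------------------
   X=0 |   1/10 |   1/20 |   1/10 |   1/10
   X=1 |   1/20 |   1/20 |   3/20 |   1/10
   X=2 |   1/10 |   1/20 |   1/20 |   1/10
I(X;Y) = 0.0150, I(X;f(Y)) = 0.0005, inequality holds: 0.0150 ≥ 0.0005

Data Processing Inequality: For any Markov chain X → Y → Z, we have I(X;Y) ≥ I(X;Z).

Here Z = f(Y) is a deterministic function of Y, forming X → Y → Z.

Original I(X;Y) = 0.0150 dits

After applying f:
P(X,Z) where Z=f(Y):
- P(X,Z=0) = P(X,Y=0) + P(X,Y=1) + P(X,Y=2)
- P(X,Z=1) = P(X,Y=3)

I(X;Z) = I(X;f(Y)) = 0.0005 dits

Verification: 0.0150 ≥ 0.0005 ✓

Information cannot be created by processing; the function f can only lose information about X.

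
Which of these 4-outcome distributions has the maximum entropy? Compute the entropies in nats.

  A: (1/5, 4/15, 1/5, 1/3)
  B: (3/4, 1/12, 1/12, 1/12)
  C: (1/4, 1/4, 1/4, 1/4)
C

For a discrete distribution over n outcomes, entropy is maximized by the uniform distribution.

Computing entropies:
H(A) = 1.3624 nats
H(B) = 0.8370 nats
H(C) = 1.3863 nats

The uniform distribution (where all probabilities equal 1/4) achieves the maximum entropy of log_e(4) = 1.3863 nats.

Distribution C has the highest entropy.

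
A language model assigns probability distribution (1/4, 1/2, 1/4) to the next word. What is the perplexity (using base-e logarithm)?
2.8284

Perplexity is e^H (or exp(H) for natural log).

First, H = -Σ p log p = 1.0397 nats
Perplexity = e^1.0397 = 2.8284

Interpretation: The model's uncertainty is equivalent to choosing uniformly among 2.8 options.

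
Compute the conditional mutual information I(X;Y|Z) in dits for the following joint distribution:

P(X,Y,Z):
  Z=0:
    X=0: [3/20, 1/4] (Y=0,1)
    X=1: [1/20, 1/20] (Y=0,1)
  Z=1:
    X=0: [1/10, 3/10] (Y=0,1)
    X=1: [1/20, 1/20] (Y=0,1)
0.0060 dits

Conditional mutual information: I(X;Y|Z) = H(X|Z) + H(Y|Z) - H(X,Y|Z)

H(Z) = 0.3010
H(X,Z) = 0.5184 → H(X|Z) = 0.2173
H(Y,Z) = 0.5798 → H(Y|Z) = 0.2788
H(X,Y,Z) = 0.7912 → H(X,Y|Z) = 0.4901

I(X;Y|Z) = 0.2173 + 0.2788 - 0.4901 = 0.0060 dits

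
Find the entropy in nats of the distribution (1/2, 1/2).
0.6931 nats

Shannon entropy is H(X) = -Σ p(x) log p(x).

For P = (1/2, 1/2):
H = -1/2 × log_e(1/2) -1/2 × log_e(1/2)
H = 0.6931 nats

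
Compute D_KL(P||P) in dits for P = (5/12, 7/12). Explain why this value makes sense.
0.0000 dits

KL divergence satisfies the Gibbs inequality: D_KL(P||Q) ≥ 0 for all distributions P, Q.

D_KL(P||Q) = Σ p(x) log(p(x)/q(x))
Each term is p(x) × log_10(p(x)/p(x)) = p(x) × log_10(1) = 0, so the sum is 0.
D_KL(P||Q) = 0.0000 dits

When P = Q, the KL divergence is exactly 0, as there is no 'divergence' between identical distributions.

This non-negativity is a fundamental property: relative entropy cannot be negative because it measures how different Q is from P.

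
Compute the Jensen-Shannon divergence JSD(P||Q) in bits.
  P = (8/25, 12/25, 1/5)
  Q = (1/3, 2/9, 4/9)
0.0693 bits

Jensen-Shannon divergence is:
JSD(P||Q) = 0.5 × D_KL(P||M) + 0.5 × D_KL(Q||M)
where M = 0.5 × (P + Q) is the mixture distribution.

M = 0.5 × (8/25, 12/25, 1/5) + 0.5 × (1/3, 2/9, 4/9) = (0.326667, 0.351111, 0.322222)

D_KL(P||M) = 0.0694 bits
D_KL(Q||M) = 0.0693 bits

JSD(P||Q) = 0.5 × 0.0694 + 0.5 × 0.0693 = 0.0693 bits

Unlike KL divergence, JSD is symmetric and bounded: 0 ≤ JSD ≤ log(2).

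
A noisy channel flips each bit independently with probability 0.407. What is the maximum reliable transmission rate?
0.0251 bits

For a binary symmetric channel (BSC) with error probability p:
Capacity C = 1 - H(p) bits per symbol

where H(p) = -p log₂(p) - (1-p) log₂(1-p) is the binary entropy function.

H(0.407) = 0.9749 bits
C = 1 - 0.9749 = 0.0251 bits per symbol

This means we can reliably transmit up to 0.0251 bits of information per channel use.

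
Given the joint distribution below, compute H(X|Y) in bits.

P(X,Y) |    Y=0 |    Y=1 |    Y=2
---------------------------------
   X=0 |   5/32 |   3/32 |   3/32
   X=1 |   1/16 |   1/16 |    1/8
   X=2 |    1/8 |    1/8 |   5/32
1.5273 bits

Using the chain rule: H(X|Y) = H(X,Y) - H(Y)

First, compute H(X,Y) = 3.1022 bits

Marginal P(Y) = (11/32, 9/32, 3/8)
H(Y) = 1.5749 bits

H(X|Y) = H(X,Y) - H(Y) = 3.1022 - 1.5749 = 1.5273 bits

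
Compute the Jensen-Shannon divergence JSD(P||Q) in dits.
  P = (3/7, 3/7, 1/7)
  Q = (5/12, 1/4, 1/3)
0.0137 dits

Jensen-Shannon divergence is:
JSD(P||Q) = 0.5 × D_KL(P||M) + 0.5 × D_KL(Q||M)
where M = 0.5 × (P + Q) is the mixture distribution.

M = 0.5 × (3/7, 3/7, 1/7) + 0.5 × (5/12, 1/4, 1/3) = (0.422619, 0.339286, 5/21)

D_KL(P||M) = 0.0144 dits
D_KL(Q||M) = 0.0130 dits

JSD(P||Q) = 0.5 × 0.0144 + 0.5 × 0.0130 = 0.0137 dits

Unlike KL divergence, JSD is symmetric and bounded: 0 ≤ JSD ≤ log(2).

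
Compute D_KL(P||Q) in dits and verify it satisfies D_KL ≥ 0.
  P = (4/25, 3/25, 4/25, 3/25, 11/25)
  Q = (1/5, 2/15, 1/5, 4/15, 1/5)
0.0725 dits

KL divergence satisfies the Gibbs inequality: D_KL(P||Q) ≥ 0 for all distributions P, Q.

D_KL(P||Q) = Σ p(x) log(p(x)/q(x))
Term by term:
  x=0: 4/25 × log_10[(4/25)/(1/5)] = -0.0155
  x=1: 3/25 × log_10[(3/25)/(2/15)] = -0.0055
  x=2: 4/25 × log_10[(4/25)/(1/5)] = -0.0155
  x=3: 3/25 × log_10[(3/25)/(4/15)] = -0.0416
  x=4: 11/25 × log_10[(11/25)/(1/5)] = 0.1507
D_KL(P||Q) = 0.0725 dits

D_KL(P||Q) = 0.0725 ≥ 0 ✓

This non-negativity is a fundamental property: relative entropy cannot be negative because it measures how different Q is from P.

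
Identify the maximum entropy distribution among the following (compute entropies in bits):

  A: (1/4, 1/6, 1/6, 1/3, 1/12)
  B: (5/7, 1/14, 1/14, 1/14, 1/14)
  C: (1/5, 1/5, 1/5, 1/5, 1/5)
C

For a discrete distribution over n outcomes, entropy is maximized by the uniform distribution.

Computing entropies:
H(A) = 2.1887 bits
H(B) = 1.4345 bits
H(C) = 2.3219 bits

The uniform distribution (where all probabilities equal 1/5) achieves the maximum entropy of log_2(5) = 2.3219 bits.

Distribution C has the highest entropy.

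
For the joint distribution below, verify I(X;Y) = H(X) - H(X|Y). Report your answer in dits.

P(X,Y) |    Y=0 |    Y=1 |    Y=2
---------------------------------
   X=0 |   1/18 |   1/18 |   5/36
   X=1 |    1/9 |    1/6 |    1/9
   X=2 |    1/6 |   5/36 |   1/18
I(X;Y) = 0.0271 dits

Mutual information has multiple equivalent forms:
- I(X;Y) = H(X) - H(X|Y)
- I(X;Y) = H(Y) - H(Y|X)
- I(X;Y) = H(X) + H(Y) - H(X,Y)

Computing all quantities:
H(X) = 0.4698, H(Y) = 0.4761, H(X,Y) = 0.9188
H(X|Y) = 0.4427, H(Y|X) = 0.4490

Verification:
H(X) - H(X|Y) = 0.4698 - 0.4427 = 0.0271
H(Y) - H(Y|X) = 0.4761 - 0.4490 = 0.0271
H(X) + H(Y) - H(X,Y) = 0.4698 + 0.4761 - 0.9188 = 0.0271

All forms give I(X;Y) = 0.0271 dits. ✓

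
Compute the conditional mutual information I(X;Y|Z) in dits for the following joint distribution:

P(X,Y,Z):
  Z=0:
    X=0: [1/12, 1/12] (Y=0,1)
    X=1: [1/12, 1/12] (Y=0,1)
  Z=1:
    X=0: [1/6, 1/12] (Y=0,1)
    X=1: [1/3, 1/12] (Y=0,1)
0.0032 dits

Conditional mutual information: I(X;Y|Z) = H(X|Z) + H(Y|Z) - H(X,Y|Z)

H(Z) = 0.2764
H(X,Z) = 0.5683 → H(X|Z) = 0.2919
H(Y,Z) = 0.5396 → H(Y|Z) = 0.2632
H(X,Y,Z) = 0.8283 → H(X,Y|Z) = 0.5519

I(X;Y|Z) = 0.2919 + 0.2632 - 0.5519 = 0.0032 dits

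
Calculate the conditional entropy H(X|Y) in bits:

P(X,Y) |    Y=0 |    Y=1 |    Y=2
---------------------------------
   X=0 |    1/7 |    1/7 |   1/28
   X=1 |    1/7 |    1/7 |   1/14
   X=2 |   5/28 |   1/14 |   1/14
1.5473 bits

Using the chain rule: H(X|Y) = H(X,Y) - H(Y)

First, compute H(X,Y) = 3.0356 bits

Marginal P(Y) = (13/28, 5/14, 5/28)
H(Y) = 1.4883 bits

H(X|Y) = H(X,Y) - H(Y) = 3.0356 - 1.4883 = 1.5473 bits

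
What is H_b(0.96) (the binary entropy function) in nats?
0.1679 nats

The binary entropy function is:
H(p) = -p log(p) - (1-p) log(1-p)

H(0.96) = -0.96 × log_e(0.96) - 0.04 × log_e(0.04)
H(0.96) = 0.1679 nats

Note: Binary entropy is maximized at p=0.5 (H=1 bit) and minimized at p=0 or p=1 (H=0).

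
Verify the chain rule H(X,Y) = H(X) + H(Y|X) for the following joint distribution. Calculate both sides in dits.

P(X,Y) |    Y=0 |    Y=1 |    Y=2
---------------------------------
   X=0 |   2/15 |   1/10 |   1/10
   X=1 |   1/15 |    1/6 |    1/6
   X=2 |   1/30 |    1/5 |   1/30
H(X,Y) = 0.8927, H(X) = 0.4713, H(Y|X) = 0.4214 (all in dits)

Chain rule: H(X,Y) = H(X) + H(Y|X)

Left side — joint entropy directly:
H(X,Y) = -Σ p(x,y) log p(x,y) = 0.8927 dits

Right side — compute H(Y|X) from the conditional distributions:
P(X) = (1/3, 2/5, 4/15), so H(X) = 0.4713 dits
H(Y|X) = Σ_x P(X=x) · H(Y|X=x):
  P(Y|X=0) = (2/5, 3/10, 3/10), H(Y|X=0) = 0.4729, weight P(X=0) = 1/3
  P(Y|X=1) = (1/6, 5/12, 5/12), H(Y|X=1) = 0.4465, weight P(X=1) = 2/5
  P(Y|X=2) = (1/8, 3/4, 1/8), H(Y|X=2) = 0.3195, weight P(X=2) = 4/15
H(Y|X) = 0.4214 dits

H(X) + H(Y|X) = 0.4713 + 0.4214 = 0.8927 dits

Both sides equal 0.8927 dits. ✓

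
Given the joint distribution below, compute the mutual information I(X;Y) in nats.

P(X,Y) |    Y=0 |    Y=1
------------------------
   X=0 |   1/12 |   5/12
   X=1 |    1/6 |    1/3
0.0188 nats

Mutual information: I(X;Y) = H(X) + H(Y) - H(X,Y)

Marginals:
P(X) = (1/2, 1/2), H(X) = 0.6931 nats
P(Y) = (1/4, 3/4), H(Y) = 0.5623 nats

Joint entropy: H(X,Y) = 1.2367 nats

I(X;Y) = 0.6931 + 0.5623 - 1.2367 = 0.0188 nats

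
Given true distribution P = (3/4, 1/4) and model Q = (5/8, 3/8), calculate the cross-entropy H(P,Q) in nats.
0.5977 nats

Cross-entropy: H(P,Q) = -Σ p(x) log q(x)

Alternatively: H(P,Q) = H(P) + D_KL(P||Q)
H(P) = 0.5623 nats
D_KL(P||Q) = 0.0354 nats

H(P,Q) = 0.5623 + 0.0354 = 0.5977 nats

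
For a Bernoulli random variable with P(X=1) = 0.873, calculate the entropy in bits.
0.5492 bits

The binary entropy function is:
H(p) = -p log(p) - (1-p) log(1-p)

H(0.873) = -0.873 × log_2(0.873) - 0.127 × log_2(0.127)
H(0.873) = 0.5492 bits

Note: Binary entropy is maximized at p=0.5 (H=1 bit) and minimized at p=0 or p=1 (H=0).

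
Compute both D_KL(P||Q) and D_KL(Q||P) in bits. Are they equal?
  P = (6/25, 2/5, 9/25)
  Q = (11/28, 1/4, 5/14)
D_KL(P||Q) = 0.1047, D_KL(Q||P) = 0.1057

KL divergence is not symmetric: D_KL(P||Q) ≠ D_KL(Q||P) in general.

D_KL(P||Q) = 0.1047 bits
D_KL(Q||P) = 0.1057 bits

No, they are not equal!

This asymmetry is why KL divergence is not a true distance metric.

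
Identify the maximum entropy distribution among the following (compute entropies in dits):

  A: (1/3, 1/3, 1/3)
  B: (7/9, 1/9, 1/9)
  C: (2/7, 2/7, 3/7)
A

For a discrete distribution over n outcomes, entropy is maximized by the uniform distribution.

Computing entropies:
H(A) = 0.4771 dits
H(B) = 0.2969 dits
H(C) = 0.4686 dits

The uniform distribution (where all probabilities equal 1/3) achieves the maximum entropy of log_10(3) = 0.4771 dits.

Distribution A has the highest entropy.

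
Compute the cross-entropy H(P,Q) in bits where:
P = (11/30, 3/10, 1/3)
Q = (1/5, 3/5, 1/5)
1.8464 bits

Cross-entropy: H(P,Q) = -Σ p(x) log q(x)

Alternatively: H(P,Q) = H(P) + D_KL(P||Q)
H(P) = 1.5801 bits
D_KL(P||Q) = 0.2663 bits

H(P,Q) = 1.5801 + 0.2663 = 1.8464 bits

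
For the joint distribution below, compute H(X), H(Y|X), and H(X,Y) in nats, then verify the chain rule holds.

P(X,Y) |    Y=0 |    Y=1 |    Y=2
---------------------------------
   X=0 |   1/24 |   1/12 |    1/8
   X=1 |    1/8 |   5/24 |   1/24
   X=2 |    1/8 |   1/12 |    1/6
H(X,Y) = 2.0842, H(X) = 1.0822, H(Y|X) = 1.0020 (all in nats)

Chain rule: H(X,Y) = H(X) + H(Y|X)

Left side — joint entropy directly:
H(X,Y) = -Σ p(x,y) log p(x,y) = 2.0842 nats

Right side — compute H(Y|X) from the conditional distributions:
P(X) = (1/4, 3/8, 3/8), so H(X) = 1.0822 nats
H(Y|X) = Σ_x P(X=x) · H(Y|X=x):
  P(Y|X=0) = (1/6, 1/3, 1/2), H(Y|X=0) = 1.0114, weight P(X=0) = 1/4
  P(Y|X=1) = (1/3, 5/9, 1/9), H(Y|X=1) = 0.9369, weight P(X=1) = 3/8
  P(Y|X=2) = (1/3, 2/9, 4/9), H(Y|X=2) = 1.0609, weight P(X=2) = 3/8
H(Y|X) = 1.0020 nats

H(X) + H(Y|X) = 1.0822 + 1.0020 = 2.0842 nats

Both sides equal 2.0842 nats. ✓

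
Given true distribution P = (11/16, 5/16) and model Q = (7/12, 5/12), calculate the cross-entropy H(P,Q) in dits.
0.2797 dits

Cross-entropy: H(P,Q) = -Σ p(x) log q(x)

Alternatively: H(P,Q) = H(P) + D_KL(P||Q)
H(P) = 0.2697 dits
D_KL(P||Q) = 0.0100 dits

H(P,Q) = 0.2697 + 0.0100 = 0.2797 dits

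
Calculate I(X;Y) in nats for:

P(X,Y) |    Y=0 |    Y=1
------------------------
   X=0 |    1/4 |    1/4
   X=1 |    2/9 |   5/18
0.0015 nats

Mutual information: I(X;Y) = H(X) + H(Y) - H(X,Y)

Marginals:
P(X) = (1/2, 1/2), H(X) = 0.6931 nats
P(Y) = (17/36, 19/36), H(Y) = 0.6916 nats

Joint entropy: H(X,Y) = 1.3832 nats

I(X;Y) = 0.6931 + 0.6916 - 1.3832 = 0.0015 nats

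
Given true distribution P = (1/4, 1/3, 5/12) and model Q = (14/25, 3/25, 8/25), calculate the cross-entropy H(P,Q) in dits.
0.5761 dits

Cross-entropy: H(P,Q) = -Σ p(x) log q(x)

Alternatively: H(P,Q) = H(P) + D_KL(P||Q)
H(P) = 0.4680 dits
D_KL(P||Q) = 0.1081 dits

H(P,Q) = 0.4680 + 0.1081 = 0.5761 dits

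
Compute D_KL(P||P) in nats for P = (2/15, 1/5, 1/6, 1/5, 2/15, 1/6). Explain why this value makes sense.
0.0000 nats

KL divergence satisfies the Gibbs inequality: D_KL(P||Q) ≥ 0 for all distributions P, Q.

D_KL(P||Q) = Σ p(x) log(p(x)/q(x))
Each term is p(x) × log_e(p(x)/p(x)) = p(x) × log_e(1) = 0, so the sum is 0.
D_KL(P||Q) = 0.0000 nats

When P = Q, the KL divergence is exactly 0, as there is no 'divergence' between identical distributions.

This non-negativity is a fundamental property: relative entropy cannot be negative because it measures how different Q is from P.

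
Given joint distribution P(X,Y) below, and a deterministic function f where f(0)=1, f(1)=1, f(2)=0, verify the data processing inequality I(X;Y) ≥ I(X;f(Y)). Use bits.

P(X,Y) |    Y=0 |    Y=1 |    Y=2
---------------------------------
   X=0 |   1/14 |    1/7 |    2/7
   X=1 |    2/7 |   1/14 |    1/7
I(X;Y) = 0.1518, I(X;f(Y)) = 0.0611, inequality holds: 0.1518 ≥ 0.0611

Data Processing Inequality: For any Markov chain X → Y → Z, we have I(X;Y) ≥ I(X;Z).

Here Z = f(Y) is a deterministic function of Y, forming X → Y → Z.

Original I(X;Y) = 0.1518 bits

After applying f:
P(X,Z) where Z=f(Y):
- P(X,Z=0) = P(X,Y=2)
- P(X,Z=1) = P(X,Y=0) + P(X,Y=1)

I(X;Z) = I(X;f(Y)) = 0.0611 bits

Verification: 0.1518 ≥ 0.0611 ✓

Information cannot be created by processing; the function f can only lose information about X.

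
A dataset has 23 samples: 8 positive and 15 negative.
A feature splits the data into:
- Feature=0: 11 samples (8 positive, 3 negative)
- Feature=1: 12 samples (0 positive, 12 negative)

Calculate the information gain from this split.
0.5278 bits

Information Gain = H(Y) - H(Y|Feature)

Before split:
P(positive) = 8/23 = 0.3478
H(Y) = 0.9321 bits

After split:
Feature=0: H = 0.8454 bits (weight = 11/23)
Feature=1: H = 0.0000 bits (weight = 12/23)
H(Y|Feature) = (11/23)×0.8454 + (12/23)×0.0000 = 0.4043 bits

Information Gain = 0.9321 - 0.4043 = 0.5278 bits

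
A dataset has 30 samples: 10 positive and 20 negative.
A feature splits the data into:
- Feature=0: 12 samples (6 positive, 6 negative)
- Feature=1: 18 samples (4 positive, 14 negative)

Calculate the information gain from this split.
0.0598 bits

Information Gain = H(Y) - H(Y|Feature)

Before split:
P(positive) = 10/30 = 0.3333
H(Y) = 0.9183 bits

After split:
Feature=0: H = 1.0000 bits (weight = 12/30)
Feature=1: H = 0.7642 bits (weight = 18/30)
H(Y|Feature) = (12/30)×1.0000 + (18/30)×0.7642 = 0.8585 bits

Information Gain = 0.9183 - 0.8585 = 0.0598 bits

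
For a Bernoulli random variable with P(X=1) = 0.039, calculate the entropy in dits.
0.0716 dits

The binary entropy function is:
H(p) = -p log(p) - (1-p) log(1-p)

H(0.039) = -0.039 × log_10(0.039) - 0.961 × log_10(0.961)
H(0.039) = 0.0716 dits

Note: Binary entropy is maximized at p=0.5 (H=1 bit) and minimized at p=0 or p=1 (H=0).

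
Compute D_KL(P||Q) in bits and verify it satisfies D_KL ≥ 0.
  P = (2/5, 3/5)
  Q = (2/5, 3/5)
0.0000 bits

KL divergence satisfies the Gibbs inequality: D_KL(P||Q) ≥ 0 for all distributions P, Q.

D_KL(P||Q) = Σ p(x) log(p(x)/q(x))
Term by term:
  x=0: 2/5 × log_2[(2/5)/(2/5)] = 0.0000
  x=1: 3/5 × log_2[(3/5)/(3/5)] = 0.0000
D_KL(P||Q) = 0.0000 bits

D_KL(P||Q) = 0.0000 ≥ 0 ✓

This non-negativity is a fundamental property: relative entropy cannot be negative because it measures how different Q is from P.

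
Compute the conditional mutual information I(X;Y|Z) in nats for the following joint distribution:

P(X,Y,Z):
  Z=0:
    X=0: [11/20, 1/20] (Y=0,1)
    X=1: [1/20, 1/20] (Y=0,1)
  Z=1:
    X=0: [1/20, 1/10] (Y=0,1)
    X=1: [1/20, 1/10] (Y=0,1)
0.0457 nats

Conditional mutual information: I(X;Y|Z) = H(X|Z) + H(Y|Z) - H(X,Y|Z)

H(Z) = 0.6109
H(X,Z) = 1.1059 → H(X|Z) = 0.4950
H(Y,Z) = 1.0889 → H(Y|Z) = 0.4780
H(X,Y,Z) = 1.5383 → H(X,Y|Z) = 0.9274

I(X;Y|Z) = 0.4950 + 0.4780 - 0.9274 = 0.0457 nats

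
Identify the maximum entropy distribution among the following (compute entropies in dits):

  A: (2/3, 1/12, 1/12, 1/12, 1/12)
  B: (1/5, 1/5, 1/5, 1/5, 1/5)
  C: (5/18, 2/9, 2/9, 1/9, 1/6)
B

For a discrete distribution over n outcomes, entropy is maximized by the uniform distribution.

Computing entropies:
H(A) = 0.4771 dits
H(B) = 0.6990 dits
H(C) = 0.6806 dits

The uniform distribution (where all probabilities equal 1/5) achieves the maximum entropy of log_10(5) = 0.6990 dits.

Distribution B has the highest entropy.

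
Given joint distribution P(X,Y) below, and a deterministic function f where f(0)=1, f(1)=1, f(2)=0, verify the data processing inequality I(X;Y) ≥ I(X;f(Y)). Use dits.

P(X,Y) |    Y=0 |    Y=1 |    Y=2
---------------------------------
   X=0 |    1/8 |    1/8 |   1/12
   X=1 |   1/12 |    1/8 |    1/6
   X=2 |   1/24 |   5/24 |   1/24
I(X;Y) = 0.0316, I(X;f(Y)) = 0.0169, inequality holds: 0.0316 ≥ 0.0169

Data Processing Inequality: For any Markov chain X → Y → Z, we have I(X;Y) ≥ I(X;Z).

Here Z = f(Y) is a deterministic function of Y, forming X → Y → Z.

Original I(X;Y) = 0.0316 dits

After applying f:
P(X,Z) where Z=f(Y):
- P(X,Z=0) = P(X,Y=2)
- P(X,Z=1) = P(X,Y=0) + P(X,Y=1)

I(X;Z) = I(X;f(Y)) = 0.0169 dits

Verification: 0.0316 ≥ 0.0169 ✓

Information cannot be created by processing; the function f can only lose information about X.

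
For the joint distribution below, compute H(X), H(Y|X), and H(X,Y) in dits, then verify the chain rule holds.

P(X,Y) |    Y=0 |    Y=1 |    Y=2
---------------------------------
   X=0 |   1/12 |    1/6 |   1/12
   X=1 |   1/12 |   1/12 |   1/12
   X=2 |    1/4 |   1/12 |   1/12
H(X,Y) = 0.9097, H(X) = 0.4680, H(Y|X) = 0.4418 (all in dits)

Chain rule: H(X,Y) = H(X) + H(Y|X)

Left side — joint entropy directly:
H(X,Y) = -Σ p(x,y) log p(x,y) = 0.9097 dits

Right side — compute H(Y|X) from the conditional distributions:
P(X) = (1/3, 1/4, 5/12), so H(X) = 0.4680 dits
H(Y|X) = Σ_x P(X=x) · H(Y|X=x):
  P(Y|X=0) = (1/4, 1/2, 1/4), H(Y|X=0) = 0.4515, weight P(X=0) = 1/3
  P(Y|X=1) = (1/3, 1/3, 1/3), H(Y|X=1) = 0.4771, weight P(X=1) = 1/4
  P(Y|X=2) = (3/5, 1/5, 1/5), H(Y|X=2) = 0.4127, weight P(X=2) = 5/12
H(Y|X) = 0.4418 dits

H(X) + H(Y|X) = 0.4680 + 0.4418 = 0.9097 dits

Both sides equal 0.9097 dits. ✓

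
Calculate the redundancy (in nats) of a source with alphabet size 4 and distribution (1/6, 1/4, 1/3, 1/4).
0.0283 nats

Redundancy measures how far a source is from maximum entropy:
R = H_max - H(X)

Maximum entropy for 4 symbols: H_max = log_e(4) = 1.3863 nats
Actual entropy: H(X) = 1.3580 nats
Redundancy: R = 1.3863 - 1.3580 = 0.0283 nats

This redundancy represents potential for compression: the source could be compressed by 0.0283 nats per symbol.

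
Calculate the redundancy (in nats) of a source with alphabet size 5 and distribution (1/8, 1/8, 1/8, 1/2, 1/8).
0.2231 nats

Redundancy measures how far a source is from maximum entropy:
R = H_max - H(X)

Maximum entropy for 5 symbols: H_max = log_e(5) = 1.6094 nats
Actual entropy: H(X) = 1.3863 nats
Redundancy: R = 1.6094 - 1.3863 = 0.2231 nats

This redundancy represents potential for compression: the source could be compressed by 0.2231 nats per symbol.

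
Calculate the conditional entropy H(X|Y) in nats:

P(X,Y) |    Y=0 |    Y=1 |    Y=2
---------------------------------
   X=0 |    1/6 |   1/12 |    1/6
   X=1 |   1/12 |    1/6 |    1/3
0.6365 nats

Using the chain rule: H(X|Y) = H(X,Y) - H(Y)

First, compute H(X,Y) = 1.6762 nats

Marginal P(Y) = (1/4, 1/4, 1/2)
H(Y) = 1.0397 nats

H(X|Y) = H(X,Y) - H(Y) = 1.6762 - 1.0397 = 0.6365 nats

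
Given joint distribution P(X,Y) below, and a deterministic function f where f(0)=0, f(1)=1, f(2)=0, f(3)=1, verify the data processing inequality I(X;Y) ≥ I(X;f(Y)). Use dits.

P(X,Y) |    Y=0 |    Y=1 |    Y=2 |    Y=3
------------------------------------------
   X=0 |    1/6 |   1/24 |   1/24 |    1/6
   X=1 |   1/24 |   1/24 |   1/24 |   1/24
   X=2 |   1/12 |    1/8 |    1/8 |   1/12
I(X;Y) = 0.0325, I(X;f(Y)) = 0.0000, inequality holds: 0.0325 ≥ 0.0000

Data Processing Inequality: For any Markov chain X → Y → Z, we have I(X;Y) ≥ I(X;Z).

Here Z = f(Y) is a deterministic function of Y, forming X → Y → Z.

Original I(X;Y) = 0.0325 dits

After applying f:
P(X,Z) where Z=f(Y):
- P(X,Z=0) = P(X,Y=0) + P(X,Y=2)
- P(X,Z=1) = P(X,Y=1) + P(X,Y=3)

I(X;Z) = I(X;f(Y)) = 0.0000 dits

Verification: 0.0325 ≥ 0.0000 ✓

Information cannot be created by processing; the function f can only lose information about X.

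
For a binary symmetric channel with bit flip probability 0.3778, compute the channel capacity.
0.0435 bits

For a binary symmetric channel (BSC) with error probability p:
Capacity C = 1 - H(p) bits per symbol

where H(p) = -p log₂(p) - (1-p) log₂(1-p) is the binary entropy function.

H(0.3778) = 0.9565 bits
C = 1 - 0.9565 = 0.0435 bits per symbol

This means we can reliably transmit up to 0.0435 bits of information per channel use.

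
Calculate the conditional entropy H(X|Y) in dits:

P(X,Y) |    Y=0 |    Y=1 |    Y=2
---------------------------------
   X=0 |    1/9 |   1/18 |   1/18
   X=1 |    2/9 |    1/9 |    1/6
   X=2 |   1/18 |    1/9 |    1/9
0.4351 dits

Using the chain rule: H(X|Y) = H(X,Y) - H(Y)

First, compute H(X,Y) = 0.9082 dits

Marginal P(Y) = (7/18, 5/18, 1/3)
H(Y) = 0.4731 dits

H(X|Y) = H(X,Y) - H(Y) = 0.9082 - 0.4731 = 0.4351 dits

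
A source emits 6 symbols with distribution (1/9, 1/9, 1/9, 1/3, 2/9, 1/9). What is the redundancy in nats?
0.1148 nats

Redundancy measures how far a source is from maximum entropy:
R = H_max - H(X)

Maximum entropy for 6 symbols: H_max = log_e(6) = 1.7918 nats
Actual entropy: H(X) = 1.6770 nats
Redundancy: R = 1.7918 - 1.6770 = 0.1148 nats

This redundancy represents potential for compression: the source could be compressed by 0.1148 nats per symbol.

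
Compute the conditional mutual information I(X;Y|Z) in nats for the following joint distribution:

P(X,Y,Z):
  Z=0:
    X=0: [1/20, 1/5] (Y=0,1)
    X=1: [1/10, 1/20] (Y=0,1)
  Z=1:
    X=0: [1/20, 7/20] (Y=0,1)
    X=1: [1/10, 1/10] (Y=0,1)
0.0921 nats

Conditional mutual information: I(X;Y|Z) = H(X|Z) + H(Y|Z) - H(X,Y|Z)

H(Z) = 0.6730
H(X,Z) = 1.3195 → H(X|Z) = 0.6465
H(Y,Z) = 1.2750 → H(Y|Z) = 0.6020
H(X,Y,Z) = 1.8295 → H(X,Y|Z) = 1.1564

I(X;Y|Z) = 0.6465 + 0.6020 - 1.1564 = 0.0921 nats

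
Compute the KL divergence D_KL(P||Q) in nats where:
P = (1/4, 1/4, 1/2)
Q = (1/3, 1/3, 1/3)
0.0589 nats

KL divergence: D_KL(P||Q) = Σ p(x) log(p(x)/q(x))

Computing term by term:
  x=0: 1/4 × log_e[(1/4)/(1/3)] = 1/4 × -0.2877 = -0.0719
  x=1: 1/4 × log_e[(1/4)/(1/3)] = 1/4 × -0.2877 = -0.0719
  x=2: 1/2 × log_e[(1/2)/(1/3)] = 1/2 × 0.4055 = 0.2027

D_KL(P||Q) = 0.0589 nats

Note: KL divergence is always non-negative and equals 0 iff P = Q.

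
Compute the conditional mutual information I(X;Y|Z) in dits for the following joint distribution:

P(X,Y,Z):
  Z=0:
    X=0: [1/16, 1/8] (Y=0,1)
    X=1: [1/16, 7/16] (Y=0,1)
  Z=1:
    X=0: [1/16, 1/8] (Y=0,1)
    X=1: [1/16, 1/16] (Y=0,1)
0.0098 dits

Conditional mutual information: I(X;Y|Z) = H(X|Z) + H(Y|Z) - H(X,Y|Z)

H(Z) = 0.2697
H(X,Z) = 0.5360 → H(X|Z) = 0.2663
H(Y,Z) = 0.5026 → H(Y|Z) = 0.2329
H(X,Y,Z) = 0.7591 → H(X,Y|Z) = 0.4894

I(X;Y|Z) = 0.2663 + 0.2329 - 0.4894 = 0.0098 dits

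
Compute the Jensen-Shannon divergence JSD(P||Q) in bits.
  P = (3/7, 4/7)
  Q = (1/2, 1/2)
0.0037 bits

Jensen-Shannon divergence is:
JSD(P||Q) = 0.5 × D_KL(P||M) + 0.5 × D_KL(Q||M)
where M = 0.5 × (P + Q) is the mixture distribution.

M = 0.5 × (3/7, 4/7) + 0.5 × (1/2, 1/2) = (13/28, 15/28)

D_KL(P||M) = 0.0037 bits
D_KL(Q||M) = 0.0037 bits

JSD(P||Q) = 0.5 × 0.0037 + 0.5 × 0.0037 = 0.0037 bits

Unlike KL divergence, JSD is symmetric and bounded: 0 ≤ JSD ≤ log(2).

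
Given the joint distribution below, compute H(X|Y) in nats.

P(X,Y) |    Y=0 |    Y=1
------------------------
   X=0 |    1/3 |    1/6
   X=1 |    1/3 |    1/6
0.6931 nats

Using the chain rule: H(X|Y) = H(X,Y) - H(Y)

First, compute H(X,Y) = 1.3297 nats

Marginal P(Y) = (2/3, 1/3)
H(Y) = 0.6365 nats

H(X|Y) = H(X,Y) - H(Y) = 1.3297 - 0.6365 = 0.6931 nats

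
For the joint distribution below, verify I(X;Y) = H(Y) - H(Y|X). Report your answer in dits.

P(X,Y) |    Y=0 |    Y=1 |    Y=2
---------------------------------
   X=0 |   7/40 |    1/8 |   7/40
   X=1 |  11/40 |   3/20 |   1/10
I(X;Y) = 0.0093 dits

Mutual information has multiple equivalent forms:
- I(X;Y) = H(X) - H(X|Y)
- I(X;Y) = H(Y) - H(Y|X)
- I(X;Y) = H(X) + H(Y) - H(X,Y)

Computing all quantities:
H(X) = 0.3005, H(Y) = 0.4644, H(X,Y) = 0.7556
H(X|Y) = 0.2912, H(Y|X) = 0.4551

Verification:
H(X) - H(X|Y) = 0.3005 - 0.2912 = 0.0093
H(Y) - H(Y|X) = 0.4644 - 0.4551 = 0.0093
H(X) + H(Y) - H(X,Y) = 0.3005 + 0.4644 - 0.7556 = 0.0093

All forms give I(X;Y) = 0.0093 dits. ✓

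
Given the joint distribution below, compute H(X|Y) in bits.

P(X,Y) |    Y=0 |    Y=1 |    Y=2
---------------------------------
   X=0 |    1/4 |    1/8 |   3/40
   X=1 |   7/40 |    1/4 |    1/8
0.9507 bits

Using the chain rule: H(X|Y) = H(X,Y) - H(Y)

First, compute H(X,Y) = 2.4703 bits

Marginal P(Y) = (17/40, 3/8, 1/5)
H(Y) = 1.5197 bits

H(X|Y) = H(X,Y) - H(Y) = 2.4703 - 1.5197 = 0.9507 bits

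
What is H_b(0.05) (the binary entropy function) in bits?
0.2864 bits

The binary entropy function is:
H(p) = -p log(p) - (1-p) log(1-p)

H(0.05) = -0.05 × log_2(0.05) - 0.95 × log_2(0.95)
H(0.05) = 0.2864 bits

Note: Binary entropy is maximized at p=0.5 (H=1 bit) and minimized at p=0 or p=1 (H=0).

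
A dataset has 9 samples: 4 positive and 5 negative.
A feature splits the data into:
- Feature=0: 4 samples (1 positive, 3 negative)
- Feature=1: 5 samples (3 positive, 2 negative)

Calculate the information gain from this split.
0.0911 bits

Information Gain = H(Y) - H(Y|Feature)

Before split:
P(positive) = 4/9 = 0.4444
H(Y) = 0.9911 bits

After split:
Feature=0: H = 0.8113 bits (weight = 4/9)
Feature=1: H = 0.9710 bits (weight = 5/9)
H(Y|Feature) = (4/9)×0.8113 + (5/9)×0.9710 = 0.9000 bits

Information Gain = 0.9911 - 0.9000 = 0.0911 bits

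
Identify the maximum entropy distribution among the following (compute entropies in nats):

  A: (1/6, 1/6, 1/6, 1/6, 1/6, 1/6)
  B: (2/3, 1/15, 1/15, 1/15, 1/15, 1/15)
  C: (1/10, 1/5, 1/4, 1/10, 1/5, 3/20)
A

For a discrete distribution over n outcomes, entropy is maximized by the uniform distribution.

Computing entropies:
H(A) = 1.7918 nats
H(B) = 1.1730 nats
H(C) = 1.7354 nats

The uniform distribution (where all probabilities equal 1/6) achieves the maximum entropy of log_e(6) = 1.7918 nats.

Distribution A has the highest entropy.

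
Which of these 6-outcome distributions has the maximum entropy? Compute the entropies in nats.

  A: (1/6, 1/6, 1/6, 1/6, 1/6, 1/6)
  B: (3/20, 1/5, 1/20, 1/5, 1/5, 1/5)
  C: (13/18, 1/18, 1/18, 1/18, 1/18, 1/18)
A

For a discrete distribution over n outcomes, entropy is maximized by the uniform distribution.

Computing entropies:
H(A) = 1.7918 nats
H(B) = 1.7219 nats
H(C) = 1.0379 nats

The uniform distribution (where all probabilities equal 1/6) achieves the maximum entropy of log_e(6) = 1.7918 nats.

Distribution A has the highest entropy.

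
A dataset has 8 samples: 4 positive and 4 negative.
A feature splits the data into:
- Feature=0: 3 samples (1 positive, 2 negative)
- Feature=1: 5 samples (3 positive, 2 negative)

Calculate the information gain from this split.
0.0488 bits

Information Gain = H(Y) - H(Y|Feature)

Before split:
P(positive) = 4/8 = 0.5000
H(Y) = 1.0000 bits

After split:
Feature=0: H = 0.9183 bits (weight = 3/8)
Feature=1: H = 0.9710 bits (weight = 5/8)
H(Y|Feature) = (3/8)×0.9183 + (5/8)×0.9710 = 0.9512 bits

Information Gain = 1.0000 - 0.9512 = 0.0488 bits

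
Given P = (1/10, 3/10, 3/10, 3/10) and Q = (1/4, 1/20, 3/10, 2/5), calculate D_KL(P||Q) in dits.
0.1562 dits

KL divergence: D_KL(P||Q) = Σ p(x) log(p(x)/q(x))

Computing term by term:
  x=0: 1/10 × log_10[(1/10)/(1/4)] = 1/10 × -0.3979 = -0.0398
  x=1: 3/10 × log_10[(3/10)/(1/20)] = 3/10 × 0.7782 = 0.2334
  x=2: 3/10 × log_10[(3/10)/(3/10)] = 3/10 × 0.0000 = 0.0000
  x=3: 3/10 × log_10[(3/10)/(2/5)] = 3/10 × -0.1249 = -0.0375

D_KL(P||Q) = 0.1562 dits

Note: KL divergence is always non-negative and equals 0 iff P = Q.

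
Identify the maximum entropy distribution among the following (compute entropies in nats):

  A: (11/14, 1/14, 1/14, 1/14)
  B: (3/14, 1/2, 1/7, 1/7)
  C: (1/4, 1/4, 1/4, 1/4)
C

For a discrete distribution over n outcomes, entropy is maximized by the uniform distribution.

Computing entropies:
H(A) = 0.7550 nats
H(B) = 1.2326 nats
H(C) = 1.3863 nats

The uniform distribution (where all probabilities equal 1/4) achieves the maximum entropy of log_e(4) = 1.3863 nats.

Distribution C has the highest entropy.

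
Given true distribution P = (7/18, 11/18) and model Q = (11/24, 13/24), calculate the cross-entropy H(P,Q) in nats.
0.6781 nats

Cross-entropy: H(P,Q) = -Σ p(x) log q(x)

Alternatively: H(P,Q) = H(P) + D_KL(P||Q)
H(P) = 0.6682 nats
D_KL(P||Q) = 0.0098 nats

H(P,Q) = 0.6682 + 0.0098 = 0.6781 nats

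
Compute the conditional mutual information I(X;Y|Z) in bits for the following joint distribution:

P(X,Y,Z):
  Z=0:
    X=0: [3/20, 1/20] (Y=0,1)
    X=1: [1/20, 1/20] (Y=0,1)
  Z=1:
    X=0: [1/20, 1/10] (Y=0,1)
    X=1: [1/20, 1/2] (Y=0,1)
0.0479 bits

Conditional mutual information: I(X;Y|Z) = H(X|Z) + H(Y|Z) - H(X,Y|Z)

H(Z) = 0.8813
H(X,Z) = 1.6815 → H(X|Z) = 0.8002
H(Y,Z) = 1.5710 → H(Y|Z) = 0.6897
H(X,Y,Z) = 2.3232 → H(X,Y|Z) = 1.4419

I(X;Y|Z) = 0.8002 + 0.6897 - 1.4419 = 0.0479 bits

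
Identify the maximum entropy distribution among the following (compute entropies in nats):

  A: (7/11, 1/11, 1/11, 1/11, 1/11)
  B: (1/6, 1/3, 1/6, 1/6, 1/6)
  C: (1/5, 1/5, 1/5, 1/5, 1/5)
C

For a discrete distribution over n outcomes, entropy is maximized by the uniform distribution.

Computing entropies:
H(A) = 1.1596 nats
H(B) = 1.5607 nats
H(C) = 1.6094 nats

The uniform distribution (where all probabilities equal 1/5) achieves the maximum entropy of log_e(5) = 1.6094 nats.

Distribution C has the highest entropy.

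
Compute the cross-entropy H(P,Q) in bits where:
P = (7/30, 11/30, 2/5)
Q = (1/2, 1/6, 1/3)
1.8151 bits

Cross-entropy: H(P,Q) = -Σ p(x) log q(x)

Alternatively: H(P,Q) = H(P) + D_KL(P||Q)
H(P) = 1.5494 bits
D_KL(P||Q) = 0.2657 bits

H(P,Q) = 1.5494 + 0.2657 = 1.8151 bits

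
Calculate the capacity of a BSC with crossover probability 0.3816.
0.0408 bits

For a binary symmetric channel (BSC) with error probability p:
Capacity C = 1 - H(p) bits per symbol

where H(p) = -p log₂(p) - (1-p) log₂(1-p) is the binary entropy function.

H(0.3816) = 0.9592 bits
C = 1 - 0.9592 = 0.0408 bits per symbol

This means we can reliably transmit up to 0.0408 bits of information per channel use.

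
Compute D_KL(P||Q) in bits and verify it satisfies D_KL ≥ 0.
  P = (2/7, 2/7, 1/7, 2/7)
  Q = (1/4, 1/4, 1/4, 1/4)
0.0498 bits

KL divergence satisfies the Gibbs inequality: D_KL(P||Q) ≥ 0 for all distributions P, Q.

D_KL(P||Q) = Σ p(x) log(p(x)/q(x))
Term by term:
  x=0: 2/7 × log_2[(2/7)/(1/4)] = 0.0550
  x=1: 2/7 × log_2[(2/7)/(1/4)] = 0.0550
  x=2: 1/7 × log_2[(1/7)/(1/4)] = -0.1153
  x=3: 2/7 × log_2[(2/7)/(1/4)] = 0.0550
D_KL(P||Q) = 0.0498 bits

D_KL(P||Q) = 0.0498 ≥ 0 ✓

This non-negativity is a fundamental property: relative entropy cannot be negative because it measures how different Q is from P.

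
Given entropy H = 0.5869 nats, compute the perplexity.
1.7984

Perplexity is e^H (or exp(H) for natural log).

H = 0.5869 nats
Perplexity = e^0.5869 = 1.7984

Interpretation: The model's uncertainty is equivalent to choosing uniformly among 1.8 options.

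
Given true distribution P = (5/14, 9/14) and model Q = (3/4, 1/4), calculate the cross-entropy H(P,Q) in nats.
0.9939 nats

Cross-entropy: H(P,Q) = -Σ p(x) log q(x)

Alternatively: H(P,Q) = H(P) + D_KL(P||Q)
H(P) = 0.6518 nats
D_KL(P||Q) = 0.3422 nats

H(P,Q) = 0.6518 + 0.3422 = 0.9939 nats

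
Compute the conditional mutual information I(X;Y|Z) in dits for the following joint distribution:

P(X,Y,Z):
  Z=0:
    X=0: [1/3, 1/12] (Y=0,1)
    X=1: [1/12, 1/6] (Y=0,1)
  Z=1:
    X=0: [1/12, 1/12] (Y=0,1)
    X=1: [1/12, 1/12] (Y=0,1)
0.0319 dits

Conditional mutual information: I(X;Y|Z) = H(X|Z) + H(Y|Z) - H(X,Y|Z)

H(Z) = 0.2764
H(X,Z) = 0.5683 → H(X|Z) = 0.2919
H(Y,Z) = 0.5683 → H(Y|Z) = 0.2919
H(X,Y,Z) = 0.8283 → H(X,Y|Z) = 0.5519

I(X;Y|Z) = 0.2919 + 0.2919 - 0.5519 = 0.0319 dits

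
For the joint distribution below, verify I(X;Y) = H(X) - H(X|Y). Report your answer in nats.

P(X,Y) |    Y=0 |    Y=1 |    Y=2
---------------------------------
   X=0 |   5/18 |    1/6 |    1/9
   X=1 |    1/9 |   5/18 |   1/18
I(X;Y) = 0.0542 nats

Mutual information has multiple equivalent forms:
- I(X;Y) = H(X) - H(X|Y)
- I(X;Y) = H(Y) - H(Y|X)
- I(X;Y) = H(X) + H(Y) - H(X,Y)

Computing all quantities:
H(X) = 0.6870, H(Y) = 1.0263, H(X,Y) = 1.6591
H(X|Y) = 0.6328, H(Y|X) = 0.9721

Verification:
H(X) - H(X|Y) = 0.6870 - 0.6328 = 0.0542
H(Y) - H(Y|X) = 1.0263 - 0.9721 = 0.0542
H(X) + H(Y) - H(X,Y) = 0.6870 + 1.0263 - 1.6591 = 0.0542

All forms give I(X;Y) = 0.0542 nats. ✓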